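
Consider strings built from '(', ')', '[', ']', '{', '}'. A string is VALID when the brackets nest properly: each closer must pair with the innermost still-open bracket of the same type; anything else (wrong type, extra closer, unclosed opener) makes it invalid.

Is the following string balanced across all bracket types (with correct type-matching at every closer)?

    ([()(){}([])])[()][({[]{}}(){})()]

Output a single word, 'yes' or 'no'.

pos 0: push '('; stack = (
pos 1: push '['; stack = ([
pos 2: push '('; stack = ([(
pos 3: ')' matches '('; pop; stack = ([
pos 4: push '('; stack = ([(
pos 5: ')' matches '('; pop; stack = ([
pos 6: push '{'; stack = ([{
pos 7: '}' matches '{'; pop; stack = ([
pos 8: push '('; stack = ([(
pos 9: push '['; stack = ([([
pos 10: ']' matches '['; pop; stack = ([(
pos 11: ')' matches '('; pop; stack = ([
pos 12: ']' matches '['; pop; stack = (
pos 13: ')' matches '('; pop; stack = (empty)
pos 14: push '['; stack = [
pos 15: push '('; stack = [(
pos 16: ')' matches '('; pop; stack = [
pos 17: ']' matches '['; pop; stack = (empty)
pos 18: push '['; stack = [
pos 19: push '('; stack = [(
pos 20: push '{'; stack = [({
pos 21: push '['; stack = [({[
pos 22: ']' matches '['; pop; stack = [({
pos 23: push '{'; stack = [({{
pos 24: '}' matches '{'; pop; stack = [({
pos 25: '}' matches '{'; pop; stack = [(
pos 26: push '('; stack = [((
pos 27: ')' matches '('; pop; stack = [(
pos 28: push '{'; stack = [({
pos 29: '}' matches '{'; pop; stack = [(
pos 30: ')' matches '('; pop; stack = [
pos 31: push '('; stack = [(
pos 32: ')' matches '('; pop; stack = [
pos 33: ']' matches '['; pop; stack = (empty)
end: stack empty → VALID
Verdict: properly nested → yes

Answer: yes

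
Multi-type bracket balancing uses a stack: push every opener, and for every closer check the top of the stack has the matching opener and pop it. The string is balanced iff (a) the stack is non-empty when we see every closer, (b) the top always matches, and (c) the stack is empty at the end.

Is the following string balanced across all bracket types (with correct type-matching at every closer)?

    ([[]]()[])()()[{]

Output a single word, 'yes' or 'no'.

Answer: no

Derivation:
pos 0: push '('; stack = (
pos 1: push '['; stack = ([
pos 2: push '['; stack = ([[
pos 3: ']' matches '['; pop; stack = ([
pos 4: ']' matches '['; pop; stack = (
pos 5: push '('; stack = ((
pos 6: ')' matches '('; pop; stack = (
pos 7: push '['; stack = ([
pos 8: ']' matches '['; pop; stack = (
pos 9: ')' matches '('; pop; stack = (empty)
pos 10: push '('; stack = (
pos 11: ')' matches '('; pop; stack = (empty)
pos 12: push '('; stack = (
pos 13: ')' matches '('; pop; stack = (empty)
pos 14: push '['; stack = [
pos 15: push '{'; stack = [{
pos 16: saw closer ']' but top of stack is '{' (expected '}') → INVALID
Verdict: type mismatch at position 16: ']' closes '{' → no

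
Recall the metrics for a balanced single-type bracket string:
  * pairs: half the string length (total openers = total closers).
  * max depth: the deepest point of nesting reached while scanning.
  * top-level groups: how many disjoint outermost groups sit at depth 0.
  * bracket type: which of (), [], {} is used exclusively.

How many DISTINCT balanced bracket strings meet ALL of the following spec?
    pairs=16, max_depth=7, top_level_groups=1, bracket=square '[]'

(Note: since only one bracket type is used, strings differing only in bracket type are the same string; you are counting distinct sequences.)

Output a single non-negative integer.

Answer: 2262375

Derivation:
Spec: pairs=16 depth=7 groups=1
Count(depth <= 7) = 7319744
Count(depth <= 6) = 5057369
Count(depth == 7) = 7319744 - 5057369 = 2262375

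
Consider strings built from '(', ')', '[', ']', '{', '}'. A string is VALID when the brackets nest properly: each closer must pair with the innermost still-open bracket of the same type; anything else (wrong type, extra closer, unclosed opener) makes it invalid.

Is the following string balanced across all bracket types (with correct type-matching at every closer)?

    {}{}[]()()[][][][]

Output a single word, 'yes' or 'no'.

Answer: yes

Derivation:
pos 0: push '{'; stack = {
pos 1: '}' matches '{'; pop; stack = (empty)
pos 2: push '{'; stack = {
pos 3: '}' matches '{'; pop; stack = (empty)
pos 4: push '['; stack = [
pos 5: ']' matches '['; pop; stack = (empty)
pos 6: push '('; stack = (
pos 7: ')' matches '('; pop; stack = (empty)
pos 8: push '('; stack = (
pos 9: ')' matches '('; pop; stack = (empty)
pos 10: push '['; stack = [
pos 11: ']' matches '['; pop; stack = (empty)
pos 12: push '['; stack = [
pos 13: ']' matches '['; pop; stack = (empty)
pos 14: push '['; stack = [
pos 15: ']' matches '['; pop; stack = (empty)
pos 16: push '['; stack = [
pos 17: ']' matches '['; pop; stack = (empty)
end: stack empty → VALID
Verdict: properly nested → yes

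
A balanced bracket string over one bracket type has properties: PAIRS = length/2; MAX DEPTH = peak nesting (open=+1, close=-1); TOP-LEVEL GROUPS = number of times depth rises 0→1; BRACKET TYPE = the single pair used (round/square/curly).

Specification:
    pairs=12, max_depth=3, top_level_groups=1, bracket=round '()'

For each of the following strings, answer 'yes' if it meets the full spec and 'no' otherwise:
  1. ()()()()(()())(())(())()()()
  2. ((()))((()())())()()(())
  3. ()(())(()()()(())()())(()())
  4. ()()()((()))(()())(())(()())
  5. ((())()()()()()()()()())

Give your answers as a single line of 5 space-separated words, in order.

String 1 '()()()()(()())(())(())()()()': depth seq [1 0 1 0 1 0 1 0 1 2 1 2 1 0 1 2 1 0 1 2 1 0 1 0 1 0 1 0]
  -> pairs=14 depth=2 groups=10 -> no
String 2 '((()))((()())())()()(())': depth seq [1 2 3 2 1 0 1 2 3 2 3 2 1 2 1 0 1 0 1 0 1 2 1 0]
  -> pairs=12 depth=3 groups=5 -> no
String 3 '()(())(()()()(())()())(()())': depth seq [1 0 1 2 1 0 1 2 1 2 1 2 1 2 3 2 1 2 1 2 1 0 1 2 1 2 1 0]
  -> pairs=14 depth=3 groups=4 -> no
String 4 '()()()((()))(()())(())(()())': depth seq [1 0 1 0 1 0 1 2 3 2 1 0 1 2 1 2 1 0 1 2 1 0 1 2 1 2 1 0]
  -> pairs=14 depth=3 groups=7 -> no
String 5 '((())()()()()()()()()())': depth seq [1 2 3 2 1 2 1 2 1 2 1 2 1 2 1 2 1 2 1 2 1 2 1 0]
  -> pairs=12 depth=3 groups=1 -> yes

Answer: no no no no yes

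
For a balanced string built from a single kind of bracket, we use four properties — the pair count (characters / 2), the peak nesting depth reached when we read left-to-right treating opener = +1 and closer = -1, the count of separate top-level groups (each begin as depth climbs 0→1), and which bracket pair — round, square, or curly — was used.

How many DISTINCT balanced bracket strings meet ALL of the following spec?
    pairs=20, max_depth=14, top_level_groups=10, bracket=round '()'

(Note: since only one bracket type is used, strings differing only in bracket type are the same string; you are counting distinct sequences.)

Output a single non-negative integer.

Answer: 0

Derivation:
Spec: pairs=20 depth=14 groups=10
Count(depth <= 14) = 10015005
Count(depth <= 13) = 10015005
Count(depth == 14) = 10015005 - 10015005 = 0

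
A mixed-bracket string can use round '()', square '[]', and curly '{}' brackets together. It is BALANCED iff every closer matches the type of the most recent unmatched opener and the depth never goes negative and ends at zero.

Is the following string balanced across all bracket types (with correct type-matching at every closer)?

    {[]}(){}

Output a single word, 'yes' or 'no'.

pos 0: push '{'; stack = {
pos 1: push '['; stack = {[
pos 2: ']' matches '['; pop; stack = {
pos 3: '}' matches '{'; pop; stack = (empty)
pos 4: push '('; stack = (
pos 5: ')' matches '('; pop; stack = (empty)
pos 6: push '{'; stack = {
pos 7: '}' matches '{'; pop; stack = (empty)
end: stack empty → VALID
Verdict: properly nested → yes

Answer: yes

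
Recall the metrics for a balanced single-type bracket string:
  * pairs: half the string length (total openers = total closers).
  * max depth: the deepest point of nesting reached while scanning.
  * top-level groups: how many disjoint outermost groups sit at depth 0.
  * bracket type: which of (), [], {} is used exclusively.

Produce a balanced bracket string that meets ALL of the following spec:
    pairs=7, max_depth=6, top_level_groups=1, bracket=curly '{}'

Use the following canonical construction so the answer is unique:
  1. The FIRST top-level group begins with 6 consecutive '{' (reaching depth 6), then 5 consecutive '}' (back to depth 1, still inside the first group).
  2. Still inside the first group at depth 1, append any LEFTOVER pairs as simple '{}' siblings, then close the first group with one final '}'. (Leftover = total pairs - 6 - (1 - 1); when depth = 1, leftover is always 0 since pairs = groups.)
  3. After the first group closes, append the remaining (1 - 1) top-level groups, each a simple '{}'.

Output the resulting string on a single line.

Answer: {{{{{{}}}}}{}}

Derivation:
Spec: pairs=7 depth=6 groups=1
Leftover pairs = 7 - 6 - (1-1) = 1
First group: deep chain of depth 6 + 1 sibling pairs
Remaining 0 groups: simple '{}' each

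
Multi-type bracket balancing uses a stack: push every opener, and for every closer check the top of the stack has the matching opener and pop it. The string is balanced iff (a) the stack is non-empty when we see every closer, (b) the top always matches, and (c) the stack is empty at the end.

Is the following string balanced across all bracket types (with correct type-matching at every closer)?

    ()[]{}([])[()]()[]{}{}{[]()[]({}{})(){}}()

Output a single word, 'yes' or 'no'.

pos 0: push '('; stack = (
pos 1: ')' matches '('; pop; stack = (empty)
pos 2: push '['; stack = [
pos 3: ']' matches '['; pop; stack = (empty)
pos 4: push '{'; stack = {
pos 5: '}' matches '{'; pop; stack = (empty)
pos 6: push '('; stack = (
pos 7: push '['; stack = ([
pos 8: ']' matches '['; pop; stack = (
pos 9: ')' matches '('; pop; stack = (empty)
pos 10: push '['; stack = [
pos 11: push '('; stack = [(
pos 12: ')' matches '('; pop; stack = [
pos 13: ']' matches '['; pop; stack = (empty)
pos 14: push '('; stack = (
pos 15: ')' matches '('; pop; stack = (empty)
pos 16: push '['; stack = [
pos 17: ']' matches '['; pop; stack = (empty)
pos 18: push '{'; stack = {
pos 19: '}' matches '{'; pop; stack = (empty)
pos 20: push '{'; stack = {
pos 21: '}' matches '{'; pop; stack = (empty)
pos 22: push '{'; stack = {
pos 23: push '['; stack = {[
pos 24: ']' matches '['; pop; stack = {
pos 25: push '('; stack = {(
pos 26: ')' matches '('; pop; stack = {
pos 27: push '['; stack = {[
pos 28: ']' matches '['; pop; stack = {
pos 29: push '('; stack = {(
pos 30: push '{'; stack = {({
pos 31: '}' matches '{'; pop; stack = {(
pos 32: push '{'; stack = {({
pos 33: '}' matches '{'; pop; stack = {(
pos 34: ')' matches '('; pop; stack = {
pos 35: push '('; stack = {(
pos 36: ')' matches '('; pop; stack = {
pos 37: push '{'; stack = {{
pos 38: '}' matches '{'; pop; stack = {
pos 39: '}' matches '{'; pop; stack = (empty)
pos 40: push '('; stack = (
pos 41: ')' matches '('; pop; stack = (empty)
end: stack empty → VALID
Verdict: properly nested → yes

Answer: yes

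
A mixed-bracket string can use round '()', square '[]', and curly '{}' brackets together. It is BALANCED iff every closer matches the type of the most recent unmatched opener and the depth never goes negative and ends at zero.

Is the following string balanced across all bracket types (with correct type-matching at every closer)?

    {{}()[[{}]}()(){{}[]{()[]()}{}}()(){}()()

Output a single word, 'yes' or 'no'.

Answer: no

Derivation:
pos 0: push '{'; stack = {
pos 1: push '{'; stack = {{
pos 2: '}' matches '{'; pop; stack = {
pos 3: push '('; stack = {(
pos 4: ')' matches '('; pop; stack = {
pos 5: push '['; stack = {[
pos 6: push '['; stack = {[[
pos 7: push '{'; stack = {[[{
pos 8: '}' matches '{'; pop; stack = {[[
pos 9: ']' matches '['; pop; stack = {[
pos 10: saw closer '}' but top of stack is '[' (expected ']') → INVALID
Verdict: type mismatch at position 10: '}' closes '[' → no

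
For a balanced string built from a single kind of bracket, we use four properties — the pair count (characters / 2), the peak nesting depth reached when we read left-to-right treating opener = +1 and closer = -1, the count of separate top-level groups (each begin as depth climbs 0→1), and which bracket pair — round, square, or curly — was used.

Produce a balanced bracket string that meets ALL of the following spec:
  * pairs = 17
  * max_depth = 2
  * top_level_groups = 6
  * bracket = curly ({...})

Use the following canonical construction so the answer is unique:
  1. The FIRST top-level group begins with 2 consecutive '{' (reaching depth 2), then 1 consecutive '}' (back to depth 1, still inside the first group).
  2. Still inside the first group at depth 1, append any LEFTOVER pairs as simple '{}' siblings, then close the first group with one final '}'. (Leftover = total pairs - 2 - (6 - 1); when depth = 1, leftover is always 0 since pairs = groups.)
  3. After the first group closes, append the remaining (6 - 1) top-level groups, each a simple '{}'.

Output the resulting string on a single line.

Answer: {{}{}{}{}{}{}{}{}{}{}{}}{}{}{}{}{}

Derivation:
Spec: pairs=17 depth=2 groups=6
Leftover pairs = 17 - 2 - (6-1) = 10
First group: deep chain of depth 2 + 10 sibling pairs
Remaining 5 groups: simple '{}' each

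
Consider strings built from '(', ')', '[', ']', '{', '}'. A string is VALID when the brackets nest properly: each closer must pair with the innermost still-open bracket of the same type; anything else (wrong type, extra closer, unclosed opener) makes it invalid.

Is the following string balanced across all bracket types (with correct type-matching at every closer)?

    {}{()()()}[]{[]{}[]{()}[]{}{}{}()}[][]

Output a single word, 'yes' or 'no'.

pos 0: push '{'; stack = {
pos 1: '}' matches '{'; pop; stack = (empty)
pos 2: push '{'; stack = {
pos 3: push '('; stack = {(
pos 4: ')' matches '('; pop; stack = {
pos 5: push '('; stack = {(
pos 6: ')' matches '('; pop; stack = {
pos 7: push '('; stack = {(
pos 8: ')' matches '('; pop; stack = {
pos 9: '}' matches '{'; pop; stack = (empty)
pos 10: push '['; stack = [
pos 11: ']' matches '['; pop; stack = (empty)
pos 12: push '{'; stack = {
pos 13: push '['; stack = {[
pos 14: ']' matches '['; pop; stack = {
pos 15: push '{'; stack = {{
pos 16: '}' matches '{'; pop; stack = {
pos 17: push '['; stack = {[
pos 18: ']' matches '['; pop; stack = {
pos 19: push '{'; stack = {{
pos 20: push '('; stack = {{(
pos 21: ')' matches '('; pop; stack = {{
pos 22: '}' matches '{'; pop; stack = {
pos 23: push '['; stack = {[
pos 24: ']' matches '['; pop; stack = {
pos 25: push '{'; stack = {{
pos 26: '}' matches '{'; pop; stack = {
pos 27: push '{'; stack = {{
pos 28: '}' matches '{'; pop; stack = {
pos 29: push '{'; stack = {{
pos 30: '}' matches '{'; pop; stack = {
pos 31: push '('; stack = {(
pos 32: ')' matches '('; pop; stack = {
pos 33: '}' matches '{'; pop; stack = (empty)
pos 34: push '['; stack = [
pos 35: ']' matches '['; pop; stack = (empty)
pos 36: push '['; stack = [
pos 37: ']' matches '['; pop; stack = (empty)
end: stack empty → VALID
Verdict: properly nested → yes

Answer: yes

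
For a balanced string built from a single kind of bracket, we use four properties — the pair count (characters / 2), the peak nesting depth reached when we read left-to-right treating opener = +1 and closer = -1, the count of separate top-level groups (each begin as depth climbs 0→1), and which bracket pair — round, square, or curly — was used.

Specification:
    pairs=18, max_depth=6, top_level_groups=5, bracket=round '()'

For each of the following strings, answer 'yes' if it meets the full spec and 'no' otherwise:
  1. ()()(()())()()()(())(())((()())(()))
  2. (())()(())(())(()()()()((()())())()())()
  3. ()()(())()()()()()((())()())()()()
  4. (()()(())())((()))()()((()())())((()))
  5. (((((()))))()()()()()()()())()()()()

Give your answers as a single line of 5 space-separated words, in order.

Answer: no no no no yes

Derivation:
String 1 '()()(()())()()()(())(())((()())(()))': depth seq [1 0 1 0 1 2 1 2 1 0 1 0 1 0 1 0 1 2 1 0 1 2 1 0 1 2 3 2 3 2 1 2 3 2 1 0]
  -> pairs=18 depth=3 groups=9 -> no
String 2 '(())()(())(())(()()()()((()())())()())()': depth seq [1 2 1 0 1 0 1 2 1 0 1 2 1 0 1 2 1 2 1 2 1 2 1 2 3 4 3 4 3 2 3 2 1 2 1 2 1 0 1 0]
  -> pairs=20 depth=4 groups=6 -> no
String 3 '()()(())()()()()()((())()())()()()': depth seq [1 0 1 0 1 2 1 0 1 0 1 0 1 0 1 0 1 0 1 2 3 2 1 2 1 2 1 0 1 0 1 0 1 0]
  -> pairs=17 depth=3 groups=12 -> no
String 4 '(()()(())())((()))()()((()())())((()))': depth seq [1 2 1 2 1 2 3 2 1 2 1 0 1 2 3 2 1 0 1 0 1 0 1 2 3 2 3 2 1 2 1 0 1 2 3 2 1 0]
  -> pairs=19 depth=3 groups=6 -> no
String 5 '(((((()))))()()()()()()()())()()()()': depth seq [1 2 3 4 5 6 5 4 3 2 1 2 1 2 1 2 1 2 1 2 1 2 1 2 1 2 1 0 1 0 1 0 1 0 1 0]
  -> pairs=18 depth=6 groups=5 -> yes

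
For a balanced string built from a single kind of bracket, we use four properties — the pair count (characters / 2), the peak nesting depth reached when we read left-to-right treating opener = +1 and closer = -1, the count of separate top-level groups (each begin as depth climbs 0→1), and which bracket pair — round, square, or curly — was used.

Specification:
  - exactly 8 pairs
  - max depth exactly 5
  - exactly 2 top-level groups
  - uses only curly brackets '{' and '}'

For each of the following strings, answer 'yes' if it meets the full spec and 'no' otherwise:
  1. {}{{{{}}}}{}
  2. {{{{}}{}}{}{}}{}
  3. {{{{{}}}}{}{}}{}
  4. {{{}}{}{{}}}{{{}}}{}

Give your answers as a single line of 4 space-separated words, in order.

Answer: no no yes no

Derivation:
String 1 '{}{{{{}}}}{}': depth seq [1 0 1 2 3 4 3 2 1 0 1 0]
  -> pairs=6 depth=4 groups=3 -> no
String 2 '{{{{}}{}}{}{}}{}': depth seq [1 2 3 4 3 2 3 2 1 2 1 2 1 0 1 0]
  -> pairs=8 depth=4 groups=2 -> no
String 3 '{{{{{}}}}{}{}}{}': depth seq [1 2 3 4 5 4 3 2 1 2 1 2 1 0 1 0]
  -> pairs=8 depth=5 groups=2 -> yes
String 4 '{{{}}{}{{}}}{{{}}}{}': depth seq [1 2 3 2 1 2 1 2 3 2 1 0 1 2 3 2 1 0 1 0]
  -> pairs=10 depth=3 groups=3 -> no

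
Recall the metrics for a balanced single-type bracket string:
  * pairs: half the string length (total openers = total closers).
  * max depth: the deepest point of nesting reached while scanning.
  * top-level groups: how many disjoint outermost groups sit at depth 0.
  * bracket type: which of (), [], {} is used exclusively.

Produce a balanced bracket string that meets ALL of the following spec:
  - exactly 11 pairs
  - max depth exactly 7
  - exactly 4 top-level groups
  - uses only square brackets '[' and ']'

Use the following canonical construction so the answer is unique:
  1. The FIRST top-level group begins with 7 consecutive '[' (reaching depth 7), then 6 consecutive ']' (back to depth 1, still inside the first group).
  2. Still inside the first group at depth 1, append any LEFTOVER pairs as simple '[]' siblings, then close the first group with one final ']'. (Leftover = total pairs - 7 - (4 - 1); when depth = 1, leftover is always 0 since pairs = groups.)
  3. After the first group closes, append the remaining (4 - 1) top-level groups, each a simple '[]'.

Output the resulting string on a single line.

Answer: [[[[[[[]]]]]][]][][][]

Derivation:
Spec: pairs=11 depth=7 groups=4
Leftover pairs = 11 - 7 - (4-1) = 1
First group: deep chain of depth 7 + 1 sibling pairs
Remaining 3 groups: simple '[]' each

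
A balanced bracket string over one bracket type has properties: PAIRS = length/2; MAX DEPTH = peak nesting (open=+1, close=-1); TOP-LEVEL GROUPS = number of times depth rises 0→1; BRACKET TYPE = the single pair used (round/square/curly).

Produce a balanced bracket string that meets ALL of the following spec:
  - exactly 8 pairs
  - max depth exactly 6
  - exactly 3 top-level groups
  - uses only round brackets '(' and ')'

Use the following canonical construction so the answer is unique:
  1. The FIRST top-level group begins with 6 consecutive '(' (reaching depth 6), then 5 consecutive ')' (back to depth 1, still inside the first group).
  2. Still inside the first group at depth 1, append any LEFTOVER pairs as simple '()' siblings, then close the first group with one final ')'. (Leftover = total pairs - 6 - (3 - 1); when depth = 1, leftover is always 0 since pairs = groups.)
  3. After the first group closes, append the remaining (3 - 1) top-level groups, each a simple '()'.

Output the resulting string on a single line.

Answer: (((((())))))()()

Derivation:
Spec: pairs=8 depth=6 groups=3
Leftover pairs = 8 - 6 - (3-1) = 0
First group: deep chain of depth 6 + 0 sibling pairs
Remaining 2 groups: simple '()' each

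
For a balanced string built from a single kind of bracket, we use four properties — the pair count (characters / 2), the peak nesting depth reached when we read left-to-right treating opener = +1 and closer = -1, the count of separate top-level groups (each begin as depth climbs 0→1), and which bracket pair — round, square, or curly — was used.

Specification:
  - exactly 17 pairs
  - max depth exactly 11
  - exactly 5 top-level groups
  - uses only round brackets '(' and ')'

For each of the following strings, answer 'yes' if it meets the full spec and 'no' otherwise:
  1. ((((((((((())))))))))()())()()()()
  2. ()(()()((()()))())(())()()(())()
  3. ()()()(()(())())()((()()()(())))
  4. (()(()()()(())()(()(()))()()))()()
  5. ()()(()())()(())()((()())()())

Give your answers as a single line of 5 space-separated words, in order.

String 1 '((((((((((())))))))))()())()()()()': depth seq [1 2 3 4 5 6 7 8 9 10 11 10 9 8 7 6 5 4 3 2 1 2 1 2 1 0 1 0 1 0 1 0 1 0]
  -> pairs=17 depth=11 groups=5 -> yes
String 2 '()(()()((()()))())(())()()(())()': depth seq [1 0 1 2 1 2 1 2 3 4 3 4 3 2 1 2 1 0 1 2 1 0 1 0 1 0 1 2 1 0 1 0]
  -> pairs=16 depth=4 groups=7 -> no
String 3 '()()()(()(())())()((()()()(())))': depth seq [1 0 1 0 1 0 1 2 1 2 3 2 1 2 1 0 1 0 1 2 3 2 3 2 3 2 3 4 3 2 1 0]
  -> pairs=16 depth=4 groups=6 -> no
String 4 '(()(()()()(())()(()(()))()()))()()': depth seq [1 2 1 2 3 2 3 2 3 2 3 4 3 2 3 2 3 4 3 4 5 4 3 2 3 2 3 2 1 0 1 0 1 0]
  -> pairs=17 depth=5 groups=3 -> no
String 5 '()()(()())()(())()((()())()())': depth seq [1 0 1 0 1 2 1 2 1 0 1 0 1 2 1 0 1 0 1 2 3 2 3 2 1 2 1 2 1 0]
  -> pairs=15 depth=3 groups=7 -> no

Answer: yes no no no no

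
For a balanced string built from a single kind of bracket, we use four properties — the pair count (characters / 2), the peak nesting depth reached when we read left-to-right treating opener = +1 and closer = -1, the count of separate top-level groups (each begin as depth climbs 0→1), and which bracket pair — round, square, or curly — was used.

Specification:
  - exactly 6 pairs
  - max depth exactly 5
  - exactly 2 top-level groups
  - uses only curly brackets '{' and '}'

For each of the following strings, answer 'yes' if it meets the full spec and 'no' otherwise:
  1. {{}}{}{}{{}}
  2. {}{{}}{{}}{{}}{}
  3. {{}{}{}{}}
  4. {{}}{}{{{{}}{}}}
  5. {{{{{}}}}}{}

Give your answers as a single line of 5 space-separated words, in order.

Answer: no no no no yes

Derivation:
String 1 '{{}}{}{}{{}}': depth seq [1 2 1 0 1 0 1 0 1 2 1 0]
  -> pairs=6 depth=2 groups=4 -> no
String 2 '{}{{}}{{}}{{}}{}': depth seq [1 0 1 2 1 0 1 2 1 0 1 2 1 0 1 0]
  -> pairs=8 depth=2 groups=5 -> no
String 3 '{{}{}{}{}}': depth seq [1 2 1 2 1 2 1 2 1 0]
  -> pairs=5 depth=2 groups=1 -> no
String 4 '{{}}{}{{{{}}{}}}': depth seq [1 2 1 0 1 0 1 2 3 4 3 2 3 2 1 0]
  -> pairs=8 depth=4 groups=3 -> no
String 5 '{{{{{}}}}}{}': depth seq [1 2 3 4 5 4 3 2 1 0 1 0]
  -> pairs=6 depth=5 groups=2 -> yes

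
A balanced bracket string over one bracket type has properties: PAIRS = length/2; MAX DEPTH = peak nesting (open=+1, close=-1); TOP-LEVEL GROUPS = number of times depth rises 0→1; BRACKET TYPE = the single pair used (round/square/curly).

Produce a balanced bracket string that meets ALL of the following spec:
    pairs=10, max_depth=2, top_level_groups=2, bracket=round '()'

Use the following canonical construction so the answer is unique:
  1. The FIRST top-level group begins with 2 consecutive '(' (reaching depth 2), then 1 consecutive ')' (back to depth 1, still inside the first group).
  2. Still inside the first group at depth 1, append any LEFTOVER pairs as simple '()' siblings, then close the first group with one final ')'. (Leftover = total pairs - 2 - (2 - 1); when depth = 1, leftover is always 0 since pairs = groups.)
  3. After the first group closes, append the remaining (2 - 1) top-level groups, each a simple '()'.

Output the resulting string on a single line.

Answer: (()()()()()()()())()

Derivation:
Spec: pairs=10 depth=2 groups=2
Leftover pairs = 10 - 2 - (2-1) = 7
First group: deep chain of depth 2 + 7 sibling pairs
Remaining 1 groups: simple '()' each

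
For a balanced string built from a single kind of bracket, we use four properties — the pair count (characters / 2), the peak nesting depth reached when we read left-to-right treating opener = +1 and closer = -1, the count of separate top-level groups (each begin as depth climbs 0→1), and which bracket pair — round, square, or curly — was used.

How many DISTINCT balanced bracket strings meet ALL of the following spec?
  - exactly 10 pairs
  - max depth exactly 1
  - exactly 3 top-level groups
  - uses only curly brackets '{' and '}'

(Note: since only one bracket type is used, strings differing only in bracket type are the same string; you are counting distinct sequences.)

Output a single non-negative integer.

Spec: pairs=10 depth=1 groups=3
Count(depth <= 1) = 0
Count(depth <= 0) = 0
Count(depth == 1) = 0 - 0 = 0

Answer: 0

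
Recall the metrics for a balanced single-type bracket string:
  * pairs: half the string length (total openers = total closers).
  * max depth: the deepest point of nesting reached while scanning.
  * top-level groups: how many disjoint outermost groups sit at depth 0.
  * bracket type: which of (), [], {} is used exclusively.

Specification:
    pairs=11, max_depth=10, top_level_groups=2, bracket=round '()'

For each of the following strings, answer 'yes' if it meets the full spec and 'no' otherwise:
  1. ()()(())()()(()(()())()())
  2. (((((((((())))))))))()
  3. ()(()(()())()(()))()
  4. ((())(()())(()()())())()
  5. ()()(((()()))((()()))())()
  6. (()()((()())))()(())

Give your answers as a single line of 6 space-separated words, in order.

Answer: no yes no no no no

Derivation:
String 1 '()()(())()()(()(()())()())': depth seq [1 0 1 0 1 2 1 0 1 0 1 0 1 2 1 2 3 2 3 2 1 2 1 2 1 0]
  -> pairs=13 depth=3 groups=6 -> no
String 2 '(((((((((())))))))))()': depth seq [1 2 3 4 5 6 7 8 9 10 9 8 7 6 5 4 3 2 1 0 1 0]
  -> pairs=11 depth=10 groups=2 -> yes
String 3 '()(()(()())()(()))()': depth seq [1 0 1 2 1 2 3 2 3 2 1 2 1 2 3 2 1 0 1 0]
  -> pairs=10 depth=3 groups=3 -> no
String 4 '((())(()())(()()())())()': depth seq [1 2 3 2 1 2 3 2 3 2 1 2 3 2 3 2 3 2 1 2 1 0 1 0]
  -> pairs=12 depth=3 groups=2 -> no
String 5 '()()(((()()))((()()))())()': depth seq [1 0 1 0 1 2 3 4 3 4 3 2 1 2 3 4 3 4 3 2 1 2 1 0 1 0]
  -> pairs=13 depth=4 groups=4 -> no
String 6 '(()()((()())))()(())': depth seq [1 2 1 2 1 2 3 4 3 4 3 2 1 0 1 0 1 2 1 0]
  -> pairs=10 depth=4 groups=3 -> no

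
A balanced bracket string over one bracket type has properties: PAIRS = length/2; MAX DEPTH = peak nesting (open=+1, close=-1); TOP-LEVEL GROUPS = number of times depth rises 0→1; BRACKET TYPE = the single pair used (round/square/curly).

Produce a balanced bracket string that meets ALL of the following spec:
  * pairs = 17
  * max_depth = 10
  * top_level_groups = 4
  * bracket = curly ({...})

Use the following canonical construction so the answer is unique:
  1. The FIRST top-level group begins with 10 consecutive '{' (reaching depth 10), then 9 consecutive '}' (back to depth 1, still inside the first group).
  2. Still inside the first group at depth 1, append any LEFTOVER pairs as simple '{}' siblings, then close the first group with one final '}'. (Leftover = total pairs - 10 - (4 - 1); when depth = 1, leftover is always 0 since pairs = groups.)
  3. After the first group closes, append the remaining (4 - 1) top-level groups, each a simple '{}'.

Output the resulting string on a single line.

Spec: pairs=17 depth=10 groups=4
Leftover pairs = 17 - 10 - (4-1) = 4
First group: deep chain of depth 10 + 4 sibling pairs
Remaining 3 groups: simple '{}' each

Answer: {{{{{{{{{{}}}}}}}}}{}{}{}{}}{}{}{}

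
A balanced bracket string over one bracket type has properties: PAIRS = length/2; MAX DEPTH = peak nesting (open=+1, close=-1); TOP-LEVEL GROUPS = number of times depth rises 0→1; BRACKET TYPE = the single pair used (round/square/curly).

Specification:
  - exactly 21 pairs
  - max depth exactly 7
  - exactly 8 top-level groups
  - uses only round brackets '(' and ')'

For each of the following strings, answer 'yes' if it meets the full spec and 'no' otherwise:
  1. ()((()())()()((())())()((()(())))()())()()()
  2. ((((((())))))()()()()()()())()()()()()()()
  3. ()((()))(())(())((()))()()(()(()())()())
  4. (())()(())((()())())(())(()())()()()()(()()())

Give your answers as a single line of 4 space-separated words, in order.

String 1 '()((()())()()((())())()((()(())))()())()()()': depth seq [1 0 1 2 3 2 3 2 1 2 1 2 1 2 3 4 3 2 3 2 1 2 1 2 3 4 3 4 5 4 3 2 1 2 1 2 1 0 1 0 1 0 1 0]
  -> pairs=22 depth=5 groups=5 -> no
String 2 '((((((())))))()()()()()()())()()()()()()()': depth seq [1 2 3 4 5 6 7 6 5 4 3 2 1 2 1 2 1 2 1 2 1 2 1 2 1 2 1 0 1 0 1 0 1 0 1 0 1 0 1 0 1 0]
  -> pairs=21 depth=7 groups=8 -> yes
String 3 '()((()))(())(())((()))()()(()(()())()())': depth seq [1 0 1 2 3 2 1 0 1 2 1 0 1 2 1 0 1 2 3 2 1 0 1 0 1 0 1 2 1 2 3 2 3 2 1 2 1 2 1 0]
  -> pairs=20 depth=3 groups=8 -> no
String 4 '(())()(())((()())())(())(()())()()()()(()()())': depth seq [1 2 1 0 1 0 1 2 1 0 1 2 3 2 3 2 1 2 1 0 1 2 1 0 1 2 1 2 1 0 1 0 1 0 1 0 1 0 1 2 1 2 1 2 1 0]
  -> pairs=23 depth=3 groups=11 -> no

Answer: no yes no no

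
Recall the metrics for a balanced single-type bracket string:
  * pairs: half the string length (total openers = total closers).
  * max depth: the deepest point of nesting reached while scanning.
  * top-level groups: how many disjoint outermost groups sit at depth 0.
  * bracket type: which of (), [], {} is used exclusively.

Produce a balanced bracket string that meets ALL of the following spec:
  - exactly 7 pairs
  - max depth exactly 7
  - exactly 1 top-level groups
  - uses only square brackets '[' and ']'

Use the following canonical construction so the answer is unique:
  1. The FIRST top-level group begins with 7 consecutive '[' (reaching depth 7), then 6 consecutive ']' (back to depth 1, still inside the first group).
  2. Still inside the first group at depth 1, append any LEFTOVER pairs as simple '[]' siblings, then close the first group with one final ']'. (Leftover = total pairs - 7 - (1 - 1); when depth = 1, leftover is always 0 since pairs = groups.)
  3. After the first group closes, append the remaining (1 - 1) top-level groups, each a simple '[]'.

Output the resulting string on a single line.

Spec: pairs=7 depth=7 groups=1
Leftover pairs = 7 - 7 - (1-1) = 0
First group: deep chain of depth 7 + 0 sibling pairs
Remaining 0 groups: simple '[]' each

Answer: [[[[[[[]]]]]]]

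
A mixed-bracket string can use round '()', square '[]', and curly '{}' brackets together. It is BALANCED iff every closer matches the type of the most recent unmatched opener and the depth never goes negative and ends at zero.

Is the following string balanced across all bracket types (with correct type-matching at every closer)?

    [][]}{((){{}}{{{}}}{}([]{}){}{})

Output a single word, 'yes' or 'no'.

pos 0: push '['; stack = [
pos 1: ']' matches '['; pop; stack = (empty)
pos 2: push '['; stack = [
pos 3: ']' matches '['; pop; stack = (empty)
pos 4: saw closer '}' but stack is empty → INVALID
Verdict: unmatched closer '}' at position 4 → no

Answer: no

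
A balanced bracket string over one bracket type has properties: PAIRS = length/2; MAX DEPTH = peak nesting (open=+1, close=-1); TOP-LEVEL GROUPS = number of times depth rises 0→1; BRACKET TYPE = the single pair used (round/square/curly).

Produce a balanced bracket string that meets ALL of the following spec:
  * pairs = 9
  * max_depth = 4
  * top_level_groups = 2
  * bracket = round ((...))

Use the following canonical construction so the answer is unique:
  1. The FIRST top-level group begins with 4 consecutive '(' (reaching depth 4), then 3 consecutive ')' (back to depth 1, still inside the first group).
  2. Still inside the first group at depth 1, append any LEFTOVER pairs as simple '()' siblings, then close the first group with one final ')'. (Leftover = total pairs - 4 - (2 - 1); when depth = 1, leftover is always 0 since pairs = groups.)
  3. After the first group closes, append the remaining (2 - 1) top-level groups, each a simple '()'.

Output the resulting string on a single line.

Answer: (((()))()()()())()

Derivation:
Spec: pairs=9 depth=4 groups=2
Leftover pairs = 9 - 4 - (2-1) = 4
First group: deep chain of depth 4 + 4 sibling pairs
Remaining 1 groups: simple '()' each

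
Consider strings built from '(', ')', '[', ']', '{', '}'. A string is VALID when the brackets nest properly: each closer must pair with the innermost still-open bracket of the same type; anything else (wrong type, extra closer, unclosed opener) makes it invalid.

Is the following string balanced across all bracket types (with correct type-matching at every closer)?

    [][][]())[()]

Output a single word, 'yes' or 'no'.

pos 0: push '['; stack = [
pos 1: ']' matches '['; pop; stack = (empty)
pos 2: push '['; stack = [
pos 3: ']' matches '['; pop; stack = (empty)
pos 4: push '['; stack = [
pos 5: ']' matches '['; pop; stack = (empty)
pos 6: push '('; stack = (
pos 7: ')' matches '('; pop; stack = (empty)
pos 8: saw closer ')' but stack is empty → INVALID
Verdict: unmatched closer ')' at position 8 → no

Answer: no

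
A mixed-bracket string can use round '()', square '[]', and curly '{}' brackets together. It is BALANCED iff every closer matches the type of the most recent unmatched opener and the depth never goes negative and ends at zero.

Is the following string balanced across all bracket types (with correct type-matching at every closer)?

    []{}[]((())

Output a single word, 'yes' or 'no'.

pos 0: push '['; stack = [
pos 1: ']' matches '['; pop; stack = (empty)
pos 2: push '{'; stack = {
pos 3: '}' matches '{'; pop; stack = (empty)
pos 4: push '['; stack = [
pos 5: ']' matches '['; pop; stack = (empty)
pos 6: push '('; stack = (
pos 7: push '('; stack = ((
pos 8: push '('; stack = (((
pos 9: ')' matches '('; pop; stack = ((
pos 10: ')' matches '('; pop; stack = (
end: stack still non-empty (() → INVALID
Verdict: unclosed openers at end: ( → no

Answer: no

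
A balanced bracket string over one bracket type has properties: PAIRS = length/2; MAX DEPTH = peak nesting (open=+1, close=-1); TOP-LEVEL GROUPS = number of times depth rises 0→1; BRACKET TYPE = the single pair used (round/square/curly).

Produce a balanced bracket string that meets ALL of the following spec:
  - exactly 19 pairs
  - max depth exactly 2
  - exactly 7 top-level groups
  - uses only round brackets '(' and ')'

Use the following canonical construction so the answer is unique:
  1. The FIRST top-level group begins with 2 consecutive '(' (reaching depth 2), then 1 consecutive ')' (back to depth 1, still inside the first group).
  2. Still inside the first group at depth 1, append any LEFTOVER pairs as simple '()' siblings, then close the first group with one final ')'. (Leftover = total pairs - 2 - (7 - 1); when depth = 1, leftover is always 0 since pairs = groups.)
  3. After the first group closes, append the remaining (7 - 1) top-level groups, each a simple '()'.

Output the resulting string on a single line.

Spec: pairs=19 depth=2 groups=7
Leftover pairs = 19 - 2 - (7-1) = 11
First group: deep chain of depth 2 + 11 sibling pairs
Remaining 6 groups: simple '()' each

Answer: (()()()()()()()()()()()())()()()()()()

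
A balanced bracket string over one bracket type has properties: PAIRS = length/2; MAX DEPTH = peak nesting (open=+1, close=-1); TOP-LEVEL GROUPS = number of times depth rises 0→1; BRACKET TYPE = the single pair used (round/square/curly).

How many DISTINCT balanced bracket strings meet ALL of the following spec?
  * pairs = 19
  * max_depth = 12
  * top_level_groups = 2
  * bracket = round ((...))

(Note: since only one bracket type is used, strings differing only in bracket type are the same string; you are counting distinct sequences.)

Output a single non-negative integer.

Answer: 1599598

Derivation:
Spec: pairs=19 depth=12 groups=2
Count(depth <= 12) = 477185786
Count(depth <= 11) = 475586188
Count(depth == 12) = 477185786 - 475586188 = 1599598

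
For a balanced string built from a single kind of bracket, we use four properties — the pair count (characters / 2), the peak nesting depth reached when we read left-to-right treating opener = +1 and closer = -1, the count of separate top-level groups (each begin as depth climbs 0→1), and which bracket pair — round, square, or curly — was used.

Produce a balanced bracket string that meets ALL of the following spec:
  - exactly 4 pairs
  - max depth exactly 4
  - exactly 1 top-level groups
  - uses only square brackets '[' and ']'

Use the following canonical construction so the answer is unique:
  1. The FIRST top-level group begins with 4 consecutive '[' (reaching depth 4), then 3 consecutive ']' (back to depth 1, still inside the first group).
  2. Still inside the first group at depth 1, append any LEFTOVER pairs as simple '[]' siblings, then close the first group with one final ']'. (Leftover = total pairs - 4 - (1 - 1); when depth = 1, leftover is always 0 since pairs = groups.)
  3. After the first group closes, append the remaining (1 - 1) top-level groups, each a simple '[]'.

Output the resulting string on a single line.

Spec: pairs=4 depth=4 groups=1
Leftover pairs = 4 - 4 - (1-1) = 0
First group: deep chain of depth 4 + 0 sibling pairs
Remaining 0 groups: simple '[]' each

Answer: [[[[]]]]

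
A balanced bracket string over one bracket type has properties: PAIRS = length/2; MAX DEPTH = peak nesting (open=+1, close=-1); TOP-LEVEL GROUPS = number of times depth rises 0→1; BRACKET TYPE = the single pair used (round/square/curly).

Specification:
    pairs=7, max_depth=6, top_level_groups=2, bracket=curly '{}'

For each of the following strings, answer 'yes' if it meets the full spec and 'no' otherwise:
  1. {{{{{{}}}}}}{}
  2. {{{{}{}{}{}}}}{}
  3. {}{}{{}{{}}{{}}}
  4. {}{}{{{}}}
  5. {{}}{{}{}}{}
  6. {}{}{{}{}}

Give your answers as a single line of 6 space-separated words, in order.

String 1 '{{{{{{}}}}}}{}': depth seq [1 2 3 4 5 6 5 4 3 2 1 0 1 0]
  -> pairs=7 depth=6 groups=2 -> yes
String 2 '{{{{}{}{}{}}}}{}': depth seq [1 2 3 4 3 4 3 4 3 4 3 2 1 0 1 0]
  -> pairs=8 depth=4 groups=2 -> no
String 3 '{}{}{{}{{}}{{}}}': depth seq [1 0 1 0 1 2 1 2 3 2 1 2 3 2 1 0]
  -> pairs=8 depth=3 groups=3 -> no
String 4 '{}{}{{{}}}': depth seq [1 0 1 0 1 2 3 2 1 0]
  -> pairs=5 depth=3 groups=3 -> no
String 5 '{{}}{{}{}}{}': depth seq [1 2 1 0 1 2 1 2 1 0 1 0]
  -> pairs=6 depth=2 groups=3 -> no
String 6 '{}{}{{}{}}': depth seq [1 0 1 0 1 2 1 2 1 0]
  -> pairs=5 depth=2 groups=3 -> no

Answer: yes no no no no no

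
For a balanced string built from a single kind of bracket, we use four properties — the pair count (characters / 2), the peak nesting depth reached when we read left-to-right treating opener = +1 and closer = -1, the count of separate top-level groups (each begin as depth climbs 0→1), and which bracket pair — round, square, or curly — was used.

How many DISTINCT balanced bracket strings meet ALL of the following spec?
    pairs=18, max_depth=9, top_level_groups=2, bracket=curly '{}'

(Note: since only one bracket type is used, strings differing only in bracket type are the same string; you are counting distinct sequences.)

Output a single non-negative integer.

Spec: pairs=18 depth=9 groups=2
Count(depth <= 9) = 125056294
Count(depth <= 8) = 116749535
Count(depth == 9) = 125056294 - 116749535 = 8306759

Answer: 8306759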